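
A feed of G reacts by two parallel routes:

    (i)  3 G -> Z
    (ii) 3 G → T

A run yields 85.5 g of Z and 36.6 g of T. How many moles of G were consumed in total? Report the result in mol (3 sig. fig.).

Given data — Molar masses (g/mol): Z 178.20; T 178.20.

2.06 mol

n(Z) = 85.5 / 178.20 = 0.4798 mol
n(T) = 36.6 / 178.20 = 0.2054 mol
n(G) via (i) = (3/1)×0.4798 = 1.439 mol
n(G) via (ii) = (3/1)×0.2054 = 0.6162 mol
total n(G) = 1.439 + 0.6162 = 2.055 mol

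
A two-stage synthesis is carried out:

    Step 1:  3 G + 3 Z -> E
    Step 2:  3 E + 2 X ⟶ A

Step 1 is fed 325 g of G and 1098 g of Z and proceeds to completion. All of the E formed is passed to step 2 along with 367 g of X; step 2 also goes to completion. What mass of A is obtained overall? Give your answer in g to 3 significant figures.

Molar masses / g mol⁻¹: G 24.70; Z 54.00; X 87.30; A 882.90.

Step 1:
n(G) = 325.0 / 24.70 = 13.16 mol
n(Z) = 1098 / 54.00 = 20.33 mol
n/ν for G = 13.16/3 = 4.387
n/ν for Z = 20.33/3 = 6.777
Smallest n/ν is G → limiting reagent.
n(E) produced = (1/3) × 13.16 = 4.387 mol
Step 2:
n(E) available = 4.387 mol
n(X) = 367.0 / 87.30 = 4.204 mol
n/ν for E = 4.387/3 = 1.462
n/ν for X = 4.204/2 = 2.102
Smallest n/ν is E → limiting reagent.
n(A) = (1/3) × 4.387 = 1.462 mol
mass = 1.462 × 882.90 = 1291 g

1290 g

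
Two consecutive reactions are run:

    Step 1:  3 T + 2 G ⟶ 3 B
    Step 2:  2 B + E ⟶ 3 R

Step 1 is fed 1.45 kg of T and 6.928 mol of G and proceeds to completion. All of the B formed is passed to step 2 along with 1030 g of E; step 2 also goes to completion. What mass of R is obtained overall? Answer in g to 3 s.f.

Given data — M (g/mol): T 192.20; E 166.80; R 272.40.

Step 1:
n(T) = 1.450×1000 / 192.20 = 7.544 mol
n(G) = 6.928 mol
n/ν → T: 2.515, G: 3.464; T is limiting.
n(B) produced = (3/3) × 7.544 = 7.544 mol
Step 2:
n(B) available = 7.544 mol
n(E) = 1030 / 166.80 = 6.175 mol
n/ν → B: 3.772, E: 6.175; B is limiting.
n(R) = (3/2) × 7.544 = 11.32 mol
mass = 11.32 × 272.40 = 3084 g

3080 g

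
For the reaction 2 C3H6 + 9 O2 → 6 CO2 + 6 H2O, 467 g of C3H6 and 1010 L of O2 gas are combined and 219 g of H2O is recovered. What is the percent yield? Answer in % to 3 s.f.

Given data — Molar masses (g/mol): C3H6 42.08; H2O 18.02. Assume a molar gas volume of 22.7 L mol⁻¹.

41.0 %

n(C3H6) = 467.0 / 42.08 = 11.10 mol
n(O2) = 1010 / 22.7 = 44.49 mol
n/ν → C3H6: 5.550, O2: 4.943; O2 is limiting.
theoretical n(H2O) = (6/9) × 44.49 = 29.66 mol → 534.5 g
% yield = 219 / 534.5 × 100 = 40.97 %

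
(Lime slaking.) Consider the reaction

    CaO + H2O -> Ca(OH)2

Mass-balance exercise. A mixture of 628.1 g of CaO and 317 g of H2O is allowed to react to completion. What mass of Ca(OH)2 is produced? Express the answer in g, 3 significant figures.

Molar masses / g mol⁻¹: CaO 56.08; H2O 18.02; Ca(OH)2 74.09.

830 g

n(CaO) = 628.1 / 56.08 = 11.20 mol
n(H2O) = 317.0 / 18.02 = 17.59 mol
n/ν for CaO = 11.20/1 = 11.20
n/ν for H2O = 17.59/1 = 17.59
Smallest n/ν is CaO → limiting reagent.
n(Ca(OH)2) = (1/1) × 11.20 = 11.20 mol
mass = 11.20 × 74.09 = 829.8 g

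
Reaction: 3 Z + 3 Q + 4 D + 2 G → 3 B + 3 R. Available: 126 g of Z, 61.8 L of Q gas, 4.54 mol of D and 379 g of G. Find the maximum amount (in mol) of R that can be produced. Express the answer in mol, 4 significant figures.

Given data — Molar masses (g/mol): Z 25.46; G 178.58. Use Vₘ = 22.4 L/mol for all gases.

2.759 mol

n(Z) = 126.0 / 25.46 = 4.949 mol
n(Q) = 61.80 / 22.4 = 2.759 mol
n(D) = 4.540 mol
n(G) = 379.0 / 178.58 = 2.122 mol
n/ν for Z = 4.949/3 = 1.650
n/ν for Q = 2.759/3 = 0.9197
n/ν for D = 4.540/4 = 1.135
n/ν for G = 2.122/2 = 1.061
Smallest n/ν is Q → limiting reagent.
n(R) = (3/3) × 2.759 = 2.759 mol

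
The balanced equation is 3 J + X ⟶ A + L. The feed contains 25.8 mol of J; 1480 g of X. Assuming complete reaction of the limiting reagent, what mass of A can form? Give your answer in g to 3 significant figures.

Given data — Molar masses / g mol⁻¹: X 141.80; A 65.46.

n(J) = 25.80 mol
n(X) = 1480 / 141.80 = 10.44 mol
n/ν for J = 25.80/3 = 8.600
n/ν for X = 10.44/1 = 10.44
Smallest n/ν is J → limiting reagent.
n(A) = (1/3) × 25.80 = 8.600 mol
mass = 8.600 × 65.46 = 563.0 g

563 g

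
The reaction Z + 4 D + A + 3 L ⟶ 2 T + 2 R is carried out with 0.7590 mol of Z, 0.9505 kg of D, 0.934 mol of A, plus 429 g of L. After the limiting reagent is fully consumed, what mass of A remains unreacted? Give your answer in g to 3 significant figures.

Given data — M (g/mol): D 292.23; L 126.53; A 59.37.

n(Z) = 0.7590 mol
n(D) = 0.9505×1000 / 292.23 = 3.253 mol
n(A) = 0.9340 mol
n(L) = 429.0 / 126.53 = 3.391 mol
n/ν for Z = 0.7590/1 = 0.7590
n/ν for D = 3.253/4 = 0.8133
n/ν for A = 0.9340/1 = 0.9340
n/ν for L = 3.391/3 = 1.130
Smallest n/ν is Z → limiting reagent.
A consumed = (1/1) × 0.7590 = 0.7590 mol
A remaining = 0.9340 − 0.7590 = 0.1750 mol
mass = 0.1750 × 59.37 = 10.39 g

10.4 g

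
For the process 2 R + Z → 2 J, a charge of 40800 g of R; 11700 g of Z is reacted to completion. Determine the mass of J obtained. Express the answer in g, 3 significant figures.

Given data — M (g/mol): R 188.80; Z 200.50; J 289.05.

33700 g

n(R) = 40800 / 188.80 = 216.1 mol
n(Z) = 11700 / 200.50 = 58.35 mol
n/ν for R = 216.1/2 = 108.1
n/ν for Z = 58.35/1 = 58.35
Smallest n/ν is Z → limiting reagent.
n(J) = (2/1) × 58.35 = 116.7 mol
mass = 116.7 × 289.05 = 33730 g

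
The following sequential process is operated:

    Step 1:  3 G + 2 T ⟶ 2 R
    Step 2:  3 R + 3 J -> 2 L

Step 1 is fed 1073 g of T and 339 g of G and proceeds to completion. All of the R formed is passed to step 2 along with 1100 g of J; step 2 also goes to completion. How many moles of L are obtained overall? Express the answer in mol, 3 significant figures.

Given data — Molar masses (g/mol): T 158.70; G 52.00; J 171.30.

2.90 mol

Step 1:
n(T) = 1073 / 158.70 = 6.761 mol
n(G) = 339.0 / 52.00 = 6.519 mol
n/ν for T = 6.761/2 = 3.381
n/ν for G = 6.519/3 = 2.173
Smallest n/ν is G → limiting reagent.
n(R) produced = (2/3) × 6.519 = 4.346 mol
Step 2:
n(R) available = 4.346 mol
n(J) = 1100 / 171.30 = 6.421 mol
n/ν for R = 4.346/3 = 1.449
n/ν for J = 6.421/3 = 2.140
Smallest n/ν is R → limiting reagent.
n(L) = (2/3) × 4.346 = 2.897 mol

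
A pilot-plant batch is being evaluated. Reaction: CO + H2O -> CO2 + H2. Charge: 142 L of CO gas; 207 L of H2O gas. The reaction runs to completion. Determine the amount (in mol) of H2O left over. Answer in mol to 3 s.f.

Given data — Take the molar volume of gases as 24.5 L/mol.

2.65 mol

n(CO) = 142.0 / 24.5 = 5.796 mol
n(H2O) = 207.0 / 24.5 = 8.449 mol
n/ν for CO = 5.796/1 = 5.796
n/ν for H2O = 8.449/1 = 8.449
Smallest n/ν is CO → limiting reagent.
H2O consumed = (1/1) × 5.796 = 5.796 mol
H2O remaining = 8.449 − 5.796 = 2.653 mol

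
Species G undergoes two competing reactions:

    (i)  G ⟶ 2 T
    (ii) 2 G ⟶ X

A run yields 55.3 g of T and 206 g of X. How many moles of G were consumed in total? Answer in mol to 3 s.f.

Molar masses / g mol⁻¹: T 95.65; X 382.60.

1.37 mol

n(T) = 55.3 / 95.65 = 0.5781 mol
n(X) = 206 / 382.60 = 0.5384 mol
n(G) via (i) = (1/2)×0.5781 = 0.2891 mol
n(G) via (ii) = (2/1)×0.5384 = 1.077 mol
total n(G) = 0.2891 + 1.077 = 1.366 mol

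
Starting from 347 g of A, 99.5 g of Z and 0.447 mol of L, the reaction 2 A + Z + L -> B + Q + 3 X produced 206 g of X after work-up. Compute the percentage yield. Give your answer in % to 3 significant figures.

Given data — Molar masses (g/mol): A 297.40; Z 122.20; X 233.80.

n(A) = 347.0 / 297.40 = 1.167 mol
n(Z) = 99.50 / 122.20 = 0.8142 mol
n(L) = 0.4470 mol
n/ν for A = 1.167/2 = 0.5835
n/ν for Z = 0.8142/1 = 0.8142
n/ν for L = 0.4470/1 = 0.4470
Smallest n/ν is L → limiting reagent.
theoretical n(X) = (3/1) × 0.4470 = 1.341 mol → 313.5 g
% yield = 206 / 313.5 × 100 = 65.71 %

65.7 %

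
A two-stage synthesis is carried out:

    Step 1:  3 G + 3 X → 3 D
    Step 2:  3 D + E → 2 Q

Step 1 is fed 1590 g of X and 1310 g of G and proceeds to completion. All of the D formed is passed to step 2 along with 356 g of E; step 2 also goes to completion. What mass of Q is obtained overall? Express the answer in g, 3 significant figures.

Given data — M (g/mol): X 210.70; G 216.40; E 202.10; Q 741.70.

2610 g

Step 1:
n(X) = 1590 / 210.70 = 7.546 mol
n(G) = 1310 / 216.40 = 6.054 mol
n/ν for X = 7.546/3 = 2.515
n/ν for G = 6.054/3 = 2.018
Smallest n/ν is G → limiting reagent.
n(D) produced = (3/3) × 6.054 = 6.054 mol
Step 2:
n(D) available = 6.054 mol
n(E) = 356.0 / 202.10 = 1.762 mol
n/ν for D = 6.054/3 = 2.018
n/ν for E = 1.762/1 = 1.762
Smallest n/ν is E → limiting reagent.
n(Q) = (2/1) × 1.762 = 3.524 mol
mass = 3.524 × 741.70 = 2614 g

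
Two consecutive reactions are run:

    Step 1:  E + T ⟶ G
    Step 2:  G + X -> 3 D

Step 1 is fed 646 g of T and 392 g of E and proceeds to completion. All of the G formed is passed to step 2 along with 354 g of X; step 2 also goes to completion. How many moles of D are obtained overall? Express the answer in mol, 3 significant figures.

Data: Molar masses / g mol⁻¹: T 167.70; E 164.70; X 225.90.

Step 1:
n(T) = 646.0 / 167.70 = 3.852 mol
n(E) = 392.0 / 164.70 = 2.380 mol
n/ν for T = 3.852/1 = 3.852
n/ν for E = 2.380/1 = 2.380
Smallest n/ν is E → limiting reagent.
n(G) produced = (1/1) × 2.380 = 2.380 mol
Step 2:
n(G) available = 2.380 mol
n(X) = 354.0 / 225.90 = 1.567 mol
n/ν for G = 2.380/1 = 2.380
n/ν for X = 1.567/1 = 1.567
Smallest n/ν is X → limiting reagent.
n(D) = (3/1) × 1.567 = 4.701 mol

4.70 mol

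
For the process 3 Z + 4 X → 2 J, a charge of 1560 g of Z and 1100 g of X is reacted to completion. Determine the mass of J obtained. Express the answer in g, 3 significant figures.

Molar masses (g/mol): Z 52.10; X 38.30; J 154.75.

2220 g

n(Z) = 1560 / 52.10 = 29.94 mol
n(X) = 1100 / 38.30 = 28.72 mol
n/ν for Z = 29.94/3 = 9.980
n/ν for X = 28.72/4 = 7.180
Smallest n/ν is X → limiting reagent.
n(J) = (2/4) × 28.72 = 14.36 mol
mass = 14.36 × 154.75 = 2222 g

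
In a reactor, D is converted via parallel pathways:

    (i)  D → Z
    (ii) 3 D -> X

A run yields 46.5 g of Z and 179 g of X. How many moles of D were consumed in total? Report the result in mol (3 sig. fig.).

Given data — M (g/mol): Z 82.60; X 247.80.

n(Z) = 46.5 / 82.60 = 0.5630 mol
n(X) = 179 / 247.80 = 0.7224 mol
n(D) via (i) = (1/1)×0.5630 = 0.5630 mol
n(D) via (ii) = (3/1)×0.7224 = 2.167 mol
total n(D) = 0.5630 + 2.167 = 2.730 mol

2.73 mol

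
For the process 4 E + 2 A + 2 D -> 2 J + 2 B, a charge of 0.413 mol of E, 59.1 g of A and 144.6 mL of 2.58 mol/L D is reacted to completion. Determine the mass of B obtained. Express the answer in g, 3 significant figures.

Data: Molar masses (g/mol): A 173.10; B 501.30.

104 g

n(E) = 0.4130 mol
n(A) = 59.10 / 173.10 = 0.3414 mol
n(D) = 2.58 × 144.6/1000 = 0.3731 mol
n/ν for E = 0.4130/4 = 0.1033
n/ν for A = 0.3414/2 = 0.1707
n/ν for D = 0.3731/2 = 0.1866
Smallest n/ν is E → limiting reagent.
n(B) = (2/4) × 0.4130 = 0.2065 mol
mass = 0.2065 × 501.30 = 103.5 g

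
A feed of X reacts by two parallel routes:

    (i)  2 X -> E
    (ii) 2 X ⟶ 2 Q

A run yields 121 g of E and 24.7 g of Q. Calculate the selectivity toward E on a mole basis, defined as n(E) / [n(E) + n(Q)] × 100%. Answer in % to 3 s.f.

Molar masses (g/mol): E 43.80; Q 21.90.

n(E) = 121 / 43.80 = 2.763 mol
n(Q) = 24.7 / 21.90 = 1.128 mol
selectivity = 2.763/(2.763+1.128) × 100 = 71.01 %

71.0 %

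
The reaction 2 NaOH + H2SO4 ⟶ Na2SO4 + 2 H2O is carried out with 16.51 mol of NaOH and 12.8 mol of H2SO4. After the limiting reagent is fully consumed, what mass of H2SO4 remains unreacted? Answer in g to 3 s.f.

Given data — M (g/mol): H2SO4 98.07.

446 g

n(NaOH) = 16.51 mol
n(H2SO4) = 12.80 mol
n/ν for NaOH = 16.51/2 = 8.255
n/ν for H2SO4 = 12.80/1 = 12.80
Smallest n/ν is NaOH → limiting reagent.
H2SO4 consumed = (1/2) × 16.51 = 8.255 mol
H2SO4 remaining = 12.80 − 8.255 = 4.545 mol
mass = 4.545 × 98.07 = 445.7 g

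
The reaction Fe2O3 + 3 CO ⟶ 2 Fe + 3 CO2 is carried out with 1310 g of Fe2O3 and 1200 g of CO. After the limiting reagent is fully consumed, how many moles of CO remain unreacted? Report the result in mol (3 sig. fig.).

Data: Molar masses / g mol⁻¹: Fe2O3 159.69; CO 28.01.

18.2 mol

n(Fe2O3) = 1310 / 159.69 = 8.203 mol
n(CO) = 1200 / 28.01 = 42.84 mol
n/ν for Fe2O3 = 8.203/1 = 8.203
n/ν for CO = 42.84/3 = 14.28
Smallest n/ν is Fe2O3 → limiting reagent.
CO consumed = (3/1) × 8.203 = 24.61 mol
CO remaining = 42.84 − 24.61 = 18.23 mol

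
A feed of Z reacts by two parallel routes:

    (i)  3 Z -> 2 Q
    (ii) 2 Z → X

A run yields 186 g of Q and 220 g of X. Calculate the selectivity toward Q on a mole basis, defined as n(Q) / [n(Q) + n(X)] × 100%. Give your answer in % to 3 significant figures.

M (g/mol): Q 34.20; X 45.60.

n(Q) = 186 / 34.20 = 5.439 mol
n(X) = 220 / 45.60 = 4.825 mol
selectivity = 5.439/(5.439+4.825) × 100 = 52.99 %

53.0 %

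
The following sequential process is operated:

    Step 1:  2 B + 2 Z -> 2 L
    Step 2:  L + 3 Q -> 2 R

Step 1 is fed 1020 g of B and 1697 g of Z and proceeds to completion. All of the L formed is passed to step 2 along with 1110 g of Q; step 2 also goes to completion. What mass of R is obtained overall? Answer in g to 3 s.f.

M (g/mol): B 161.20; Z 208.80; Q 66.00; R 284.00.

3180 g

Step 1:
n(B) = 1020 / 161.20 = 6.328 mol
n(Z) = 1697 / 208.80 = 8.127 mol
n/ν for B = 6.328/2 = 3.164
n/ν for Z = 8.127/2 = 4.064
Smallest n/ν is B → limiting reagent.
n(L) produced = (2/2) × 6.328 = 6.328 mol
Step 2:
n(L) available = 6.328 mol
n(Q) = 1110 / 66.00 = 16.82 mol
n/ν for L = 6.328/1 = 6.328
n/ν for Q = 16.82/3 = 5.607
Smallest n/ν is Q → limiting reagent.
n(R) = (2/3) × 16.82 = 11.21 mol
mass = 11.21 × 284.00 = 3184 g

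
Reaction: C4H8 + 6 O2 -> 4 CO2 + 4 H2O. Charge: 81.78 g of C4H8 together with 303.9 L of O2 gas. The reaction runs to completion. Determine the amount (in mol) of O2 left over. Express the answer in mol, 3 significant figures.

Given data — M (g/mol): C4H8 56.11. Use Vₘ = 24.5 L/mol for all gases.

3.66 mol

n(C4H8) = 81.78 / 56.11 = 1.457 mol
n(O2) = 303.9 / 24.5 = 12.40 mol
n/ν → C4H8: 1.457, O2: 2.067; C4H8 is limiting.
O2 consumed = (6/1) × 1.457 = 8.742 mol
O2 remaining = 12.40 − 8.742 = 3.658 mol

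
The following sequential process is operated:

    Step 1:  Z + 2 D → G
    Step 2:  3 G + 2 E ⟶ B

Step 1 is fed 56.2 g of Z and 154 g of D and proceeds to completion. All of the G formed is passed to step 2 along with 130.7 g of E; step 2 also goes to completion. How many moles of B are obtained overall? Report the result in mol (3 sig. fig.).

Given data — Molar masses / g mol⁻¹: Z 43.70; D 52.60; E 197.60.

Step 1:
n(Z) = 56.20 / 43.70 = 1.286 mol
n(D) = 154.0 / 52.60 = 2.928 mol
n/ν → Z: 1.286, D: 1.464; Z is limiting.
n(G) produced = (1/1) × 1.286 = 1.286 mol
Step 2:
n(G) available = 1.286 mol
n(E) = 130.7 / 197.60 = 0.6614 mol
n/ν → G: 0.4287, E: 0.3307; E is limiting.
n(B) = (1/2) × 0.6614 = 0.3307 mol

0.331 mol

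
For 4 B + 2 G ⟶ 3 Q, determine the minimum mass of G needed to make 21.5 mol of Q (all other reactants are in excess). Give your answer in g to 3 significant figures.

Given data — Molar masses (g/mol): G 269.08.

3860 g

n(Q) = 21.50 mol
n(G) = (2/3) × 21.50 = 14.33 mol
mass = 14.33 × 269.08 = 3856 g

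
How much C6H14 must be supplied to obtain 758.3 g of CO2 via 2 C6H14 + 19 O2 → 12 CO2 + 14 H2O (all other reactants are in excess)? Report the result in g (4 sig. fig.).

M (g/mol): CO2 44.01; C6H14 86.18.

n(CO2) = 758.3 / 44.01 = 17.23 mol
n(C6H14) = (2/12) × 17.23 = 2.872 mol
mass = 2.872 × 86.18 = 247.5 g

247.5 g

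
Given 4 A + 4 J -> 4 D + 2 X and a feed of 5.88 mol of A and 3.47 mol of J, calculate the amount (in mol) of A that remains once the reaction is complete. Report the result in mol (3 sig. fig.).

2.41 mol

n(A) = 5.880 mol
n(J) = 3.470 mol
n/ν for A = 5.880/4 = 1.470
n/ν for J = 3.470/4 = 0.8675
Smallest n/ν is J → limiting reagent.
A consumed = (4/4) × 3.470 = 3.470 mol
A remaining = 5.880 − 3.470 = 2.410 mol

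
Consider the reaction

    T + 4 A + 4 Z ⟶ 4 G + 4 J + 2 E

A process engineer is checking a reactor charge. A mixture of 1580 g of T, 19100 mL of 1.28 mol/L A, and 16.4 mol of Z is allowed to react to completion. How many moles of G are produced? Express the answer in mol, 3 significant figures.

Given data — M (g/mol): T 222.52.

16.4 mol

n(T) = 1580 / 222.52 = 7.100 mol
n(A) = 1.28 × 19100/1000 = 24.45 mol
n(Z) = 16.40 mol
n/ν for T = 7.100/1 = 7.100
n/ν for A = 24.45/4 = 6.113
n/ν for Z = 16.40/4 = 4.100
Smallest n/ν is Z → limiting reagent.
n(G) = (4/4) × 16.40 = 16.40 mol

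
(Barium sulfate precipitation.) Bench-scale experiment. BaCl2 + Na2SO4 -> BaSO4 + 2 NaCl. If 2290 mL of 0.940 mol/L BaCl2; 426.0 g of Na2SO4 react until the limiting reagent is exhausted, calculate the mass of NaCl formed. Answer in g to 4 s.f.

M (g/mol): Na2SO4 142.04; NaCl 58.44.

n(BaCl2) = 0.940 × 2290/1000 = 2.153 mol
n(Na2SO4) = 426.0 / 142.04 = 2.999 mol
n/ν → BaCl2: 2.153, Na2SO4: 2.999; BaCl2 is limiting.
n(NaCl) = (2/1) × 2.153 = 4.306 mol
mass = 4.306 × 58.44 = 251.6 g

251.6 g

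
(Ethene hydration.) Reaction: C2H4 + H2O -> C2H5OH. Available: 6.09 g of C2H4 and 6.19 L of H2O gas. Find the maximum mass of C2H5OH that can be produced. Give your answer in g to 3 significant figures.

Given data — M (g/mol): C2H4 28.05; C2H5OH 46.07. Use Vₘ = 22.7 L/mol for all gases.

10.0 g

n(C2H4) = 6.090 / 28.05 = 0.2171 mol
n(H2O) = 6.190 / 22.7 = 0.2727 mol
n/ν for C2H4 = 0.2171/1 = 0.2171
n/ν for H2O = 0.2727/1 = 0.2727
Smallest n/ν is C2H4 → limiting reagent.
n(C2H5OH) = (1/1) × 0.2171 = 0.2171 mol
mass = 0.2171 × 46.07 = 10.00 g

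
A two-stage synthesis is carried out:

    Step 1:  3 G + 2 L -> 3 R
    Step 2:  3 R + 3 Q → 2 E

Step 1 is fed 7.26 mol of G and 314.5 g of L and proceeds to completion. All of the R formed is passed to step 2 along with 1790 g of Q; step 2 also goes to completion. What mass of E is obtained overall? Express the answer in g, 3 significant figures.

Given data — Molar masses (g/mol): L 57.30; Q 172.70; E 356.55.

1730 g

Step 1:
n(G) = 7.260 mol
n(L) = 314.5 / 57.30 = 5.489 mol
n/ν → G: 2.420, L: 2.745; G is limiting.
n(R) produced = (3/3) × 7.260 = 7.260 mol
Step 2:
n(R) available = 7.260 mol
n(Q) = 1790 / 172.70 = 10.36 mol
n/ν → R: 2.420, Q: 3.453; R is limiting.
n(E) = (2/3) × 7.260 = 4.840 mol
mass = 4.840 × 356.55 = 1726 g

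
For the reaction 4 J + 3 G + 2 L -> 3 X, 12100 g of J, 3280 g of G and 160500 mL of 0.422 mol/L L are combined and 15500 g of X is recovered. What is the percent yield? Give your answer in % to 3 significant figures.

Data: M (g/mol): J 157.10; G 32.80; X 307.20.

87.3 %

n(J) = 12100 / 157.10 = 77.02 mol
n(G) = 3280 / 32.80 = 100.0 mol
n(L) = 0.422 × 160500/1000 = 67.73 mol
n/ν → J: 19.26, G: 33.33, L: 33.87; J is limiting.
theoretical n(X) = (3/4) × 77.02 = 57.77 mol → 17750 g
% yield = 15500 / 17750 × 100 = 87.32 %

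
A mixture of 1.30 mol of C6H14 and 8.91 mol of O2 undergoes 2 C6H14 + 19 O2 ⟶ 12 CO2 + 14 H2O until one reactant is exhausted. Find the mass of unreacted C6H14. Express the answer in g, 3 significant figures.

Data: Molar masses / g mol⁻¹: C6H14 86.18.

n(C6H14) = 1.300 mol
n(O2) = 8.910 mol
n/ν → C6H14: 0.6500, O2: 0.4689; O2 is limiting.
C6H14 consumed = (2/19) × 8.910 = 0.9379 mol
C6H14 remaining = 1.300 − 0.9379 = 0.3621 mol
mass = 0.3621 × 86.18 = 31.21 g

31.2 g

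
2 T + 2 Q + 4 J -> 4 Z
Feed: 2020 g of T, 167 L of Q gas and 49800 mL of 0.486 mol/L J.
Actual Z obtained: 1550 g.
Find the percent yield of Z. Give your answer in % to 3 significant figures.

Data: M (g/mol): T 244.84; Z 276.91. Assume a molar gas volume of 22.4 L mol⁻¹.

37.5 %

n(T) = 2020 / 244.84 = 8.250 mol
n(Q) = 167.0 / 22.4 = 7.455 mol
n(J) = 0.486 × 49800/1000 = 24.20 mol
n/ν for T = 8.250/2 = 4.125
n/ν for Q = 7.455/2 = 3.728
n/ν for J = 24.20/4 = 6.050
Smallest n/ν is Q → limiting reagent.
theoretical n(Z) = (4/2) × 7.455 = 14.91 mol → 4129 g
% yield = 1550 / 4129 × 100 = 37.54 %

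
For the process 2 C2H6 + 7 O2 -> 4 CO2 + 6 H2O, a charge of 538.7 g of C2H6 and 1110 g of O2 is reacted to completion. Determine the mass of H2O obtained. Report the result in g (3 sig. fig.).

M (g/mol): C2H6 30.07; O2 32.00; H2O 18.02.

n(C2H6) = 538.7 / 30.07 = 17.91 mol
n(O2) = 1110 / 32.00 = 34.69 mol
n/ν for C2H6 = 17.91/2 = 8.955
n/ν for O2 = 34.69/7 = 4.956
Smallest n/ν is O2 → limiting reagent.
n(H2O) = (6/7) × 34.69 = 29.73 mol
mass = 29.73 × 18.02 = 535.7 g

536 g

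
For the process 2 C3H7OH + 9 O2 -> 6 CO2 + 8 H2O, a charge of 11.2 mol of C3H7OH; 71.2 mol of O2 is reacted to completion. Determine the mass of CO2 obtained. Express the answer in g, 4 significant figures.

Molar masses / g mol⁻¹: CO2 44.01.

n(C3H7OH) = 11.20 mol
n(O2) = 71.20 mol
n/ν for C3H7OH = 11.20/2 = 5.600
n/ν for O2 = 71.20/9 = 7.911
Smallest n/ν is C3H7OH → limiting reagent.
n(CO2) = (6/2) × 11.20 = 33.60 mol
mass = 33.60 × 44.01 = 1479 g

1479 g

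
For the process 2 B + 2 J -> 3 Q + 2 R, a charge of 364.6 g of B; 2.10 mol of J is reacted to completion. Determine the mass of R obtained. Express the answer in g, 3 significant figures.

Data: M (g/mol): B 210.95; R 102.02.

176 g

n(B) = 364.6 / 210.95 = 1.728 mol
n(J) = 2.100 mol
n/ν → B: 0.8640, J: 1.050; B is limiting.
n(R) = (2/2) × 1.728 = 1.728 mol
mass = 1.728 × 102.02 = 176.3 g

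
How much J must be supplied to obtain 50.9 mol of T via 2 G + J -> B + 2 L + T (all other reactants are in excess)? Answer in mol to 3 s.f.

50.9 mol

n(T) = 50.90 mol
n(J) = (1/1) × 50.90 = 50.90 mol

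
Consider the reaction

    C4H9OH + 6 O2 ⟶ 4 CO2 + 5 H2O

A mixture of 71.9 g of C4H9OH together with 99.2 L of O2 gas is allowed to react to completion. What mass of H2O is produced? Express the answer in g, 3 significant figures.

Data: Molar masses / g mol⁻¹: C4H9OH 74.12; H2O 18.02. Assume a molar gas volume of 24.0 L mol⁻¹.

62.1 g

n(C4H9OH) = 71.90 / 74.12 = 0.9700 mol
n(O2) = 99.20 / 24.0 = 4.133 mol
n/ν for C4H9OH = 0.9700/1 = 0.9700
n/ν for O2 = 4.133/6 = 0.6888
Smallest n/ν is O2 → limiting reagent.
n(H2O) = (5/6) × 4.133 = 3.444 mol
mass = 3.444 × 18.02 = 62.06 g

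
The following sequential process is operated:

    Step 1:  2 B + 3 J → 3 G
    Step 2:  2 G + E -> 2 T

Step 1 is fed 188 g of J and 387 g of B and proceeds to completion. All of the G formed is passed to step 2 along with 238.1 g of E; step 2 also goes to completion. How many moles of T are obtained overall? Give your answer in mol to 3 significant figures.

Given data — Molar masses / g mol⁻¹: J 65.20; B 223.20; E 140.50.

2.60 mol

Step 1:
n(J) = 188.0 / 65.20 = 2.883 mol
n(B) = 387.0 / 223.20 = 1.734 mol
n/ν → J: 0.9610, B: 0.8670; B is limiting.
n(G) produced = (3/2) × 1.734 = 2.601 mol
Step 2:
n(G) available = 2.601 mol
n(E) = 238.1 / 140.50 = 1.695 mol
n/ν → G: 1.301, E: 1.695; G is limiting.
n(T) = (2/2) × 2.601 = 2.601 mol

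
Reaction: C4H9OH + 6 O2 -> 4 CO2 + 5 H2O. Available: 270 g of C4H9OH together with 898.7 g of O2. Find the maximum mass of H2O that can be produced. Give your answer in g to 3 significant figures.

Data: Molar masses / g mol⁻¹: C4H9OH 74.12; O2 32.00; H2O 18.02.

n(C4H9OH) = 270.0 / 74.12 = 3.643 mol
n(O2) = 898.7 / 32.00 = 28.08 mol
n/ν for C4H9OH = 3.643/1 = 3.643
n/ν for O2 = 28.08/6 = 4.680
Smallest n/ν is C4H9OH → limiting reagent.
n(H2O) = (5/1) × 3.643 = 18.22 mol
mass = 18.22 × 18.02 = 328.3 g

328 g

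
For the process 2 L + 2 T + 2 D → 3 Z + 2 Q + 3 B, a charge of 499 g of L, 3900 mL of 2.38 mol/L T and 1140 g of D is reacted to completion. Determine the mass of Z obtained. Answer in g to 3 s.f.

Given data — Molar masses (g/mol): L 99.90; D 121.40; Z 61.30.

459 g

n(L) = 499.0 / 99.90 = 4.995 mol
n(T) = 2.38 × 3900/1000 = 9.282 mol
n(D) = 1140 / 121.40 = 9.390 mol
n/ν for L = 4.995/2 = 2.498
n/ν for T = 9.282/2 = 4.641
n/ν for D = 9.390/2 = 4.695
Smallest n/ν is L → limiting reagent.
n(Z) = (3/2) × 4.995 = 7.493 mol
mass = 7.493 × 61.30 = 459.3 g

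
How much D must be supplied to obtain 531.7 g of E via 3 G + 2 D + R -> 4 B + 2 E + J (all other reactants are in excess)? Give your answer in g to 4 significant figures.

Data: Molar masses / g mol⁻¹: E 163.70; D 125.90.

408.9 g

n(E) = 531.7 / 163.70 = 3.248 mol
n(D) = (2/2) × 3.248 = 3.248 mol
mass = 3.248 × 125.90 = 408.9 g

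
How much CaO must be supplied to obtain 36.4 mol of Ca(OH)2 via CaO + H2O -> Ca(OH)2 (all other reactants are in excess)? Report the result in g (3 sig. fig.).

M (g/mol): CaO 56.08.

2040 g

n(Ca(OH)2) = 36.40 mol
n(CaO) = (1/1) × 36.40 = 36.40 mol
mass = 36.40 × 56.08 = 2041 g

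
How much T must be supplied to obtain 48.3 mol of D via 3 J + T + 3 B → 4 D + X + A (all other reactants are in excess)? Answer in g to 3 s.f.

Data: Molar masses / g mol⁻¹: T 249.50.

3010 g

n(D) = 48.30 mol
n(T) = (1/4) × 48.30 = 12.08 mol
mass = 12.08 × 249.50 = 3014 g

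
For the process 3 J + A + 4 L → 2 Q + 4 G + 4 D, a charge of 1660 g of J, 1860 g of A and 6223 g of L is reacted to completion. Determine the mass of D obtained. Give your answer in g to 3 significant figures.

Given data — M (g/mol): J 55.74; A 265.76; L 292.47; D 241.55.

5140 g

n(J) = 1660 / 55.74 = 29.78 mol
n(A) = 1860 / 265.76 = 6.999 mol
n(L) = 6223 / 292.47 = 21.28 mol
n/ν → J: 9.927, A: 6.999, L: 5.320; L is limiting.
n(D) = (4/4) × 21.28 = 21.28 mol
mass = 21.28 × 241.55 = 5140 g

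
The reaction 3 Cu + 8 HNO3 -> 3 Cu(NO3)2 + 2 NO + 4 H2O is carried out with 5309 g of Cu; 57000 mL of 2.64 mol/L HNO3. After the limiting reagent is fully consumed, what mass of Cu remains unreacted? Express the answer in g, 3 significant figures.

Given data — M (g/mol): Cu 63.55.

1720 g

n(Cu) = 5309 / 63.55 = 83.54 mol
n(HNO3) = 2.64 × 57000/1000 = 150.5 mol
n/ν for Cu = 83.54/3 = 27.85
n/ν for HNO3 = 150.5/8 = 18.81
Smallest n/ν is HNO3 → limiting reagent.
Cu consumed = (3/8) × 150.5 = 56.44 mol
Cu remaining = 83.54 − 56.44 = 27.10 mol
mass = 27.10 × 63.55 = 1722 g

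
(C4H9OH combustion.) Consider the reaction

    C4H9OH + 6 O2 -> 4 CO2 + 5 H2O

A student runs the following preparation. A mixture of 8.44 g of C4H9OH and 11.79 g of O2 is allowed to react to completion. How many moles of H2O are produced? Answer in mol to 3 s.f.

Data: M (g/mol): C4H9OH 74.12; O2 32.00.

n(C4H9OH) = 8.440 / 74.12 = 0.1139 mol
n(O2) = 11.79 / 32.00 = 0.3684 mol
n/ν → C4H9OH: 0.1139, O2: 0.06140; O2 is limiting.
n(H2O) = (5/6) × 0.3684 = 0.3070 mol

0.307 mol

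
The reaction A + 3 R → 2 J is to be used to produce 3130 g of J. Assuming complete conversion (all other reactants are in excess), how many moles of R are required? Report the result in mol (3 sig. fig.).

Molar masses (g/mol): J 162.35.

n(J) = 3130 / 162.35 = 19.28 mol
n(R) = (3/2) × 19.28 = 28.92 mol

28.9 mol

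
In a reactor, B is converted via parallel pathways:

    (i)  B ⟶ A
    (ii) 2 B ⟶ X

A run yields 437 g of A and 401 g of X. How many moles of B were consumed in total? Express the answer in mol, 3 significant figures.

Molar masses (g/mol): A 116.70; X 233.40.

7.18 mol

n(A) = 437 / 116.70 = 3.745 mol
n(X) = 401 / 233.40 = 1.718 mol
n(B) via (i) = (1/1)×3.745 = 3.745 mol
n(B) via (ii) = (2/1)×1.718 = 3.436 mol
total n(B) = 3.745 + 3.436 = 7.181 mol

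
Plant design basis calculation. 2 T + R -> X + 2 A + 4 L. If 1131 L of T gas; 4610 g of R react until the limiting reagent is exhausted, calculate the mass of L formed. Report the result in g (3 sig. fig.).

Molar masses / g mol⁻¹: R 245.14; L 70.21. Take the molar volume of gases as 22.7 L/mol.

5280 g

n(T) = 1131 / 22.7 = 49.82 mol
n(R) = 4610 / 245.14 = 18.81 mol
n/ν for T = 49.82/2 = 24.91
n/ν for R = 18.81/1 = 18.81
Smallest n/ν is R → limiting reagent.
n(L) = (4/1) × 18.81 = 75.24 mol
mass = 75.24 × 70.21 = 5283 g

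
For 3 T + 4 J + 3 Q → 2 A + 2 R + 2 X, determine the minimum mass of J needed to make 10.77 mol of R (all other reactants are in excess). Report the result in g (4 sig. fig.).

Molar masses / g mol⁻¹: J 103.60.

2232 g

n(R) = 10.77 mol
n(J) = (4/2) × 10.77 = 21.54 mol
mass = 21.54 × 103.60 = 2232 g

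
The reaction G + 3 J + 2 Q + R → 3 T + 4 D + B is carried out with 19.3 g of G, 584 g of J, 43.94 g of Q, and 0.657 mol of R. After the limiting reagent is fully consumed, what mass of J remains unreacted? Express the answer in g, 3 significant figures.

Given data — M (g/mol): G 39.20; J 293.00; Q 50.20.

199 g

n(G) = 19.30 / 39.20 = 0.4923 mol
n(J) = 584.0 / 293.00 = 1.993 mol
n(Q) = 43.94 / 50.20 = 0.8753 mol
n(R) = 0.6570 mol
n/ν → G: 0.4923, J: 0.6643, Q: 0.4377, R: 0.6570; Q is limiting.
J consumed = (3/2) × 0.8753 = 1.313 mol
J remaining = 1.993 − 1.313 = 0.6800 mol
mass = 0.6800 × 293.00 = 199.2 g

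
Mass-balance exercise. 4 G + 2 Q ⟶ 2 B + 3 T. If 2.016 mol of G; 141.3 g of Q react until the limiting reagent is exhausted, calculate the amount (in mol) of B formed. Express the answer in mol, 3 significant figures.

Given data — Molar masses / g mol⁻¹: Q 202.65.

0.697 mol

n(G) = 2.016 mol
n(Q) = 141.3 / 202.65 = 0.6973 mol
n/ν for G = 2.016/4 = 0.5040
n/ν for Q = 0.6973/2 = 0.3487
Smallest n/ν is Q → limiting reagent.
n(B) = (2/2) × 0.6973 = 0.6973 mol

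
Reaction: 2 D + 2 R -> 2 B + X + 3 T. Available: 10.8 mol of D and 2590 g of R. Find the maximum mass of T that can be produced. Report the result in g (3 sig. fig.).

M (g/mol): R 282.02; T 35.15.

484 g

n(D) = 10.80 mol
n(R) = 2590 / 282.02 = 9.184 mol
n/ν for D = 10.80/2 = 5.400
n/ν for R = 9.184/2 = 4.592
Smallest n/ν is R → limiting reagent.
n(T) = (3/2) × 9.184 = 13.78 mol
mass = 13.78 × 35.15 = 484.4 g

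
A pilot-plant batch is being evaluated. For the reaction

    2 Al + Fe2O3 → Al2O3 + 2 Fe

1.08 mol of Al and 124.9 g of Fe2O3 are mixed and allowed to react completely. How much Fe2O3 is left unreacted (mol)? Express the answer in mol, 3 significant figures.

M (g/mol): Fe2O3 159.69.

0.242 mol

n(Al) = 1.080 mol
n(Fe2O3) = 124.9 / 159.69 = 0.7821 mol
n/ν → Al: 0.5400, Fe2O3: 0.7821; Al is limiting.
Fe2O3 consumed = (1/2) × 1.080 = 0.5400 mol
Fe2O3 remaining = 0.7821 − 0.5400 = 0.2421 mol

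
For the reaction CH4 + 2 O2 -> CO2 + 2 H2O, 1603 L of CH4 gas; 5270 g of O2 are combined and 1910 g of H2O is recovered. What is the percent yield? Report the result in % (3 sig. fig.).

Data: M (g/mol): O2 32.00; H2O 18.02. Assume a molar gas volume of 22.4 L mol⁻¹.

n(CH4) = 1603 / 22.4 = 71.56 mol
n(O2) = 5270 / 32.00 = 164.7 mol
n/ν → CH4: 71.56, O2: 82.35; CH4 is limiting.
theoretical n(H2O) = (2/1) × 71.56 = 143.1 mol → 2579 g
% yield = 1910 / 2579 × 100 = 74.06 %

74.1 %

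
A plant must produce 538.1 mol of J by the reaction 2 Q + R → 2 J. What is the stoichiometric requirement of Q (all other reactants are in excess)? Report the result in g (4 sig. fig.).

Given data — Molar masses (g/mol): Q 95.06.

n(J) = 538.1 mol
n(Q) = (2/2) × 538.1 = 538.1 mol
mass = 538.1 × 95.06 = 51150 g

51150 g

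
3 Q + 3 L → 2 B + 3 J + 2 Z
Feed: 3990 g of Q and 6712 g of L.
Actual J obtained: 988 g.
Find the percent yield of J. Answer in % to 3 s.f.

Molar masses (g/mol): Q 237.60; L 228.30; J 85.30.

n(Q) = 3990 / 237.60 = 16.79 mol
n(L) = 6712 / 228.30 = 29.40 mol
n/ν for Q = 16.79/3 = 5.597
n/ν for L = 29.40/3 = 9.800
Smallest n/ν is Q → limiting reagent.
theoretical n(J) = (3/3) × 16.79 = 16.79 mol → 1432 g
% yield = 988 / 1432 × 100 = 68.99 %

69.0 %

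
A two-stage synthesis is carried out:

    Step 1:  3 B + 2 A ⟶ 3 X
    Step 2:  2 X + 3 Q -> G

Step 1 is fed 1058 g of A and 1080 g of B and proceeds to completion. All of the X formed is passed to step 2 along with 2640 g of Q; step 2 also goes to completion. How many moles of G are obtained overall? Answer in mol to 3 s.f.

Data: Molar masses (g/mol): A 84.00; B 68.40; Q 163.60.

5.38 mol

Step 1:
n(A) = 1058 / 84.00 = 12.60 mol
n(B) = 1080 / 68.40 = 15.79 mol
n/ν for A = 12.60/2 = 6.300
n/ν for B = 15.79/3 = 5.263
Smallest n/ν is B → limiting reagent.
n(X) produced = (3/3) × 15.79 = 15.79 mol
Step 2:
n(X) available = 15.79 mol
n(Q) = 2640 / 163.60 = 16.14 mol
n/ν for X = 15.79/2 = 7.895
n/ν for Q = 16.14/3 = 5.380
Smallest n/ν is Q → limiting reagent.
n(G) = (1/3) × 16.14 = 5.380 mol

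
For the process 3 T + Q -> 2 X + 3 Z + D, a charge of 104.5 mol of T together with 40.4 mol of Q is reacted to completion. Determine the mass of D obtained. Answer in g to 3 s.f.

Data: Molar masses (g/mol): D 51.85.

n(T) = 104.5 mol
n(Q) = 40.40 mol
n/ν for T = 104.5/3 = 34.83
n/ν for Q = 40.40/1 = 40.40
Smallest n/ν is T → limiting reagent.
n(D) = (1/3) × 104.5 = 34.83 mol
mass = 34.83 × 51.85 = 1806 g

1810 g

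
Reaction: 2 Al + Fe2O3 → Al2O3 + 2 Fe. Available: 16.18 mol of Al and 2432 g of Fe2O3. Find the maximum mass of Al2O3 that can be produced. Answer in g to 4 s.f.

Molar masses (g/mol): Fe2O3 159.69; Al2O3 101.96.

824.9 g

n(Al) = 16.18 mol
n(Fe2O3) = 2432 / 159.69 = 15.23 mol
n/ν for Al = 16.18/2 = 8.090
n/ν for Fe2O3 = 15.23/1 = 15.23
Smallest n/ν is Al → limiting reagent.
n(Al2O3) = (1/2) × 16.18 = 8.090 mol
mass = 8.090 × 101.96 = 824.9 g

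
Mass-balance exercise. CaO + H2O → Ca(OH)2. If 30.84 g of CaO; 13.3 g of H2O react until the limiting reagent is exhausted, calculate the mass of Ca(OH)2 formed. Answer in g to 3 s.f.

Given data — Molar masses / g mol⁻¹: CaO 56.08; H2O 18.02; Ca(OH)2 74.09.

n(CaO) = 30.84 / 56.08 = 0.5499 mol
n(H2O) = 13.30 / 18.02 = 0.7381 mol
n/ν for CaO = 0.5499/1 = 0.5499
n/ν for H2O = 0.7381/1 = 0.7381
Smallest n/ν is CaO → limiting reagent.
n(Ca(OH)2) = (1/1) × 0.5499 = 0.5499 mol
mass = 0.5499 × 74.09 = 40.74 g

40.7 g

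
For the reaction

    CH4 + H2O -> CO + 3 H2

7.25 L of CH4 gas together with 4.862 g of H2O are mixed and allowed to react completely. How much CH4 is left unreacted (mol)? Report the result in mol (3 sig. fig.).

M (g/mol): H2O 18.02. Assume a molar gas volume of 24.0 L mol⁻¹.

n(CH4) = 7.250 / 24.0 = 0.3021 mol
n(H2O) = 4.862 / 18.02 = 0.2698 mol
n/ν → CH4: 0.3021, H2O: 0.2698; H2O is limiting.
CH4 consumed = (1/1) × 0.2698 = 0.2698 mol
CH4 remaining = 0.3021 − 0.2698 = 0.03230 mol

0.0323 mol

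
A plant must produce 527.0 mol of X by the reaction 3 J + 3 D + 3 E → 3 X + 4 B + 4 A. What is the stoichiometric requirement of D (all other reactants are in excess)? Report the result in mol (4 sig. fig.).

n(X) = 527.0 mol
n(D) = (3/3) × 527.0 = 527.0 mol

527.0 mol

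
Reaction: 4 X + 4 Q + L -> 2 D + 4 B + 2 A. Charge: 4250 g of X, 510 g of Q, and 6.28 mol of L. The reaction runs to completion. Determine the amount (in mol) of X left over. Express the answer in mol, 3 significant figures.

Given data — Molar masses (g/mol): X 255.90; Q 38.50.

n(X) = 4250 / 255.90 = 16.61 mol
n(Q) = 510.0 / 38.50 = 13.25 mol
n(L) = 6.280 mol
n/ν for X = 16.61/4 = 4.153
n/ν for Q = 13.25/4 = 3.313
n/ν for L = 6.280/1 = 6.280
Smallest n/ν is Q → limiting reagent.
X consumed = (4/4) × 13.25 = 13.25 mol
X remaining = 16.61 − 13.25 = 3.360 mol

3.36 mol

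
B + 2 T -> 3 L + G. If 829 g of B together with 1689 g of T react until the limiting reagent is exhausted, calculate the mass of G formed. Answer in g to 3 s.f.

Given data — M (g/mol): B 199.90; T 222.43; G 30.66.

116 g

n(B) = 829.0 / 199.90 = 4.147 mol
n(T) = 1689 / 222.43 = 7.593 mol
n/ν for B = 4.147/1 = 4.147
n/ν for T = 7.593/2 = 3.797
Smallest n/ν is T → limiting reagent.
n(G) = (1/2) × 7.593 = 3.797 mol
mass = 3.797 × 30.66 = 116.4 g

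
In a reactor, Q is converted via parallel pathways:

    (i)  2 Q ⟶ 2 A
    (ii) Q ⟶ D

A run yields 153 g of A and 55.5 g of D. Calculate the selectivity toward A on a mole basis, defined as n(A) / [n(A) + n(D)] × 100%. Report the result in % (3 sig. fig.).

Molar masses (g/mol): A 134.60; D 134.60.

n(A) = 153 / 134.60 = 1.137 mol
n(D) = 55.5 / 134.60 = 0.4123 mol
selectivity = 1.137/(1.137+0.4123) × 100 = 73.39 %

73.4 %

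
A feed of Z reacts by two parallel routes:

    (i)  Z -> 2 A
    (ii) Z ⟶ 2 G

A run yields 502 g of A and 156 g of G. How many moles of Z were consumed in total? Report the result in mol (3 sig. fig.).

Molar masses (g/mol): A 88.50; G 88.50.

n(A) = 502 / 88.50 = 5.672 mol
n(G) = 156 / 88.50 = 1.763 mol
n(Z) via (i) = (1/2)×5.672 = 2.836 mol
n(Z) via (ii) = (1/2)×1.763 = 0.8815 mol
total n(Z) = 2.836 + 0.8815 = 3.718 mol

3.72 mol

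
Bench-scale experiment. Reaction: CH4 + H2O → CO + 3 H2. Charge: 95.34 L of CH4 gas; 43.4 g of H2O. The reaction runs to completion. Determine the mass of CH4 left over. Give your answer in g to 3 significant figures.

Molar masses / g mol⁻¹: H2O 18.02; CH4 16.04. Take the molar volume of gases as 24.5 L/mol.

n(CH4) = 95.34 / 24.5 = 3.891 mol
n(H2O) = 43.40 / 18.02 = 2.408 mol
n/ν for CH4 = 3.891/1 = 3.891
n/ν for H2O = 2.408/1 = 2.408
Smallest n/ν is H2O → limiting reagent.
CH4 consumed = (1/1) × 2.408 = 2.408 mol
CH4 remaining = 3.891 − 2.408 = 1.483 mol
mass = 1.483 × 16.04 = 23.79 g

23.8 g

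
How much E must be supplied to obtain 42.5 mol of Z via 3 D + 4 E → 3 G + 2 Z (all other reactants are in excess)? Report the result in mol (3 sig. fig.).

n(Z) = 42.50 mol
n(E) = (4/2) × 42.50 = 85.00 mol

85.0 mol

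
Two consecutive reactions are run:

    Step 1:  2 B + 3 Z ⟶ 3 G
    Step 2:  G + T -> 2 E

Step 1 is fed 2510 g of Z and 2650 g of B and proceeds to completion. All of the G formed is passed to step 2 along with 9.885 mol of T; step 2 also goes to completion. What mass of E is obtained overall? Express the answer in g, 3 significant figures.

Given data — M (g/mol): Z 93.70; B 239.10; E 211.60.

4180 g

Step 1:
n(Z) = 2510 / 93.70 = 26.79 mol
n(B) = 2650 / 239.10 = 11.08 mol
n/ν → Z: 8.930, B: 5.540; B is limiting.
n(G) produced = (3/2) × 11.08 = 16.62 mol
Step 2:
n(G) available = 16.62 mol
n(T) = 9.885 mol
n/ν → G: 16.62, T: 9.885; T is limiting.
n(E) = (2/1) × 9.885 = 19.77 mol
mass = 19.77 × 211.60 = 4183 g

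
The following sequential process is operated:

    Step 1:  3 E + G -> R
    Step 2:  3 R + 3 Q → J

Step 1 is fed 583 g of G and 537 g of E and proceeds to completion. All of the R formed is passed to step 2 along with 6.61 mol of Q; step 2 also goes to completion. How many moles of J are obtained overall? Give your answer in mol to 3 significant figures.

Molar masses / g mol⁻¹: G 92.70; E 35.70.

1.67 mol

Step 1:
n(G) = 583.0 / 92.70 = 6.289 mol
n(E) = 537.0 / 35.70 = 15.04 mol
n/ν for G = 6.289/1 = 6.289
n/ν for E = 15.04/3 = 5.013
Smallest n/ν is E → limiting reagent.
n(R) produced = (1/3) × 15.04 = 5.013 mol
Step 2:
n(R) available = 5.013 mol
n(Q) = 6.610 mol
n/ν for R = 5.013/3 = 1.671
n/ν for Q = 6.610/3 = 2.203
Smallest n/ν is R → limiting reagent.
n(J) = (1/3) × 5.013 = 1.671 mol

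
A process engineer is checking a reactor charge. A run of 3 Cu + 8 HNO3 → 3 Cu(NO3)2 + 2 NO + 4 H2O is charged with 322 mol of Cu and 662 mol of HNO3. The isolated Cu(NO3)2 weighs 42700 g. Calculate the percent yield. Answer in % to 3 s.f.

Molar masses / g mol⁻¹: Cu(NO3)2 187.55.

n(Cu) = 322.0 mol
n(HNO3) = 662.0 mol
n/ν → Cu: 107.3, HNO3: 82.75; HNO3 is limiting.
theoretical n(Cu(NO3)2) = (3/8) × 662.0 = 248.3 mol → 46570 g
% yield = 42700 / 46570 × 100 = 91.69 %

91.7 %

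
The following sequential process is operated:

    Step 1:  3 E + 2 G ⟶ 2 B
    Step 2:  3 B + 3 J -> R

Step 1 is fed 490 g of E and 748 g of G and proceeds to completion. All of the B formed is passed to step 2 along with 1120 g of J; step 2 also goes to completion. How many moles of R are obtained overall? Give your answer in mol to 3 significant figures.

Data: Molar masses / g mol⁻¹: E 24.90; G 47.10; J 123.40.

Step 1:
n(E) = 490.0 / 24.90 = 19.68 mol
n(G) = 748.0 / 47.10 = 15.88 mol
n/ν for E = 19.68/3 = 6.560
n/ν for G = 15.88/2 = 7.940
Smallest n/ν is E → limiting reagent.
n(B) produced = (2/3) × 19.68 = 13.12 mol
Step 2:
n(B) available = 13.12 mol
n(J) = 1120 / 123.40 = 9.076 mol
n/ν for B = 13.12/3 = 4.373
n/ν for J = 9.076/3 = 3.025
Smallest n/ν is J → limiting reagent.
n(R) = (1/3) × 9.076 = 3.025 mol

3.03 mol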